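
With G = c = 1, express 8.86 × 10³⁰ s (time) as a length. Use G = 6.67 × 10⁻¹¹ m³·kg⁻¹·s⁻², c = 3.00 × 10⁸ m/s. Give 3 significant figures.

Time → length via c.
8.86 × 10³⁰ s × (c) = 2.66 × 10³⁹ m

2.66 × 10³⁹ m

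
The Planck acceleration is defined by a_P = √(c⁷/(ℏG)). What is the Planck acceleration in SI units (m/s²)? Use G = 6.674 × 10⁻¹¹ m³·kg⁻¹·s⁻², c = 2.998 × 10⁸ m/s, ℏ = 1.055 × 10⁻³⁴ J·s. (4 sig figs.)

a_P = √(c⁷/(ℏG))
  = √(3.092 × 10¹⁰³)
  = 5.560 × 10⁵¹ m/s²

5.560 × 10⁵¹ m/s²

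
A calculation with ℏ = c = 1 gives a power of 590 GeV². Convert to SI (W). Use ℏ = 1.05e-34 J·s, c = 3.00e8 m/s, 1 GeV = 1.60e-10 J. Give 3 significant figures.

1.44e17 W

Power is [E]/[T] = [E]²/ℏ.
1 GeV² → 1/ℏ × (1 GeV in J)² = 2.44e14 W.
Result: 590 × 2.44e14 = 1.44e17 W.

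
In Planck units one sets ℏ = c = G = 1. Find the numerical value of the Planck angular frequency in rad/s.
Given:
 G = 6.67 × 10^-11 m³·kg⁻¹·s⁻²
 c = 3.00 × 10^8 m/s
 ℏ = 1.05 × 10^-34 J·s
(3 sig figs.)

1.86 × 10^43 rad/s

ω_P = √(c⁵/(ℏG))
  = √(3.47 × 10^86)
  = 1.86 × 10^43 rad/s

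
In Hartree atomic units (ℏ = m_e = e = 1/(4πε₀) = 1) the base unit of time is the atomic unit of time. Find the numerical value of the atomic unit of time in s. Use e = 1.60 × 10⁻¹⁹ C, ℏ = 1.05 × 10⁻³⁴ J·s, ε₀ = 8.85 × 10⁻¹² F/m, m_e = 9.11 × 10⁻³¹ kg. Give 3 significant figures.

2.40 × 10⁻¹⁷ s

τ_au = (4πε₀)²ℏ³/(m_e e⁴)
E_h = 4.38 × 10⁻¹⁸ J
ℏ/E_h = 2.40 × 10⁻¹⁷ s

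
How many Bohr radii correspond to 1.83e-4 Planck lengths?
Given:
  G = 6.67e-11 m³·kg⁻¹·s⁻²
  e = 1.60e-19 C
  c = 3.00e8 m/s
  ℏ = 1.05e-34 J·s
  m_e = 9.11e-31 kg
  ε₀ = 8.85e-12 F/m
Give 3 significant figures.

5.61e-29

Planck length: ℓ_P = √(ℏG/c³) = 1.61e-35 m
Bohr radius: a₀ = 4πε₀ℏ²/(m_e e²) = 5.26e-11 m
1.83e-4 × 1.61e-35 / 5.26e-11 = 5.61e-29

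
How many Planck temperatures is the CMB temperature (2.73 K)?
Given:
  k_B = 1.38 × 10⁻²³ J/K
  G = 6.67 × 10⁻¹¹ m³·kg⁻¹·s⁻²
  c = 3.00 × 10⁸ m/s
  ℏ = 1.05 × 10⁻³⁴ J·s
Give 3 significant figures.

Planck temperature: T_P = √(ℏc⁵/G) / k_B = 1.42 × 10³² K.
2.73 / 1.42 × 10³² = 1.93 × 10⁻³²

1.93 × 10⁻³²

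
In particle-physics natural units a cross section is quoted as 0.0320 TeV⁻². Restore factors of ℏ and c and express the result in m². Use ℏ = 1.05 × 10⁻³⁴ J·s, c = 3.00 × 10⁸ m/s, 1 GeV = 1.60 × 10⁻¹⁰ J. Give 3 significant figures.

Area is [L]² = [E]⁻²·(ℏc)²; restore (ℏc)².
1 GeV⁻² → (ℏc)² × (1 GeV in J)⁻² = 3.88 × 10⁻³² m².
Convert the energy scale: 0.0320 TeV⁻² = 3.20 × 10⁻⁸ GeV⁻².
Result: 3.20 × 10⁻⁸ × 3.88 × 10⁻³² = 1.24 × 10⁻³⁹ m².

1.24 × 10⁻³⁹ m²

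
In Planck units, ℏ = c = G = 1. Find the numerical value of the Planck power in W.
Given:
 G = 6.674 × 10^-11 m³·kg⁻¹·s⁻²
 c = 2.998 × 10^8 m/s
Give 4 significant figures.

3.629 × 10^52 W

From ℏ = c = G = 1 the power scale is P_P = c⁵/G.
  = 2.422 × 10^42 / 6.674 × 10^-11
  = 3.629 × 10^52 W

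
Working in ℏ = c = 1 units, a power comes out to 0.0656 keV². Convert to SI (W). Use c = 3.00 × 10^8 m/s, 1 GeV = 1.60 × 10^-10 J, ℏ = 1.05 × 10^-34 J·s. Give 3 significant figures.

16 W

Power is [E]/[T] = [E]²/ℏ.
1 GeV² → 1/ℏ × (1 GeV in J)² = 2.44 × 10^14 W.
Convert the energy scale: 0.0656 keV² = 6.56 × 10^-14 GeV².
Result: 6.56 × 10^-14 × 2.44 × 10^14 = 16 W.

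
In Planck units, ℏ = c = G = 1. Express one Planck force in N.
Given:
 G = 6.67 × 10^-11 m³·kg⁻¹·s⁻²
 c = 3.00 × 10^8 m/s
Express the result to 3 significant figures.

1.21 × 10^44 N

From ℏ = c = G = 1 the force scale is F_P = c⁴/G.
  = 8.10 × 10^33 / 6.67 × 10^-11
  = 1.21 × 10^44 N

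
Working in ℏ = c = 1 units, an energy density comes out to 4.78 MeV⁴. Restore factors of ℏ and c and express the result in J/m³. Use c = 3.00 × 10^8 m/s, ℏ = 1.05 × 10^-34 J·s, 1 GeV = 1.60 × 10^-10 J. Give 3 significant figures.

[E]/[L]³ = [E]⁴/(ℏc)³; restore (ℏc)⁻³.
1 GeV⁴ → 1/(ℏc)³ × (1 GeV in J)⁴ = 2.10 × 10^37 J/m³.
Convert the energy scale: 4.78 MeV⁴ = 4.78 × 10^-12 GeV⁴.
Result: 4.78 × 10^-12 × 2.10 × 10^37 = 1.00 × 10^26 J/m³.

1.00 × 10^26 J/m³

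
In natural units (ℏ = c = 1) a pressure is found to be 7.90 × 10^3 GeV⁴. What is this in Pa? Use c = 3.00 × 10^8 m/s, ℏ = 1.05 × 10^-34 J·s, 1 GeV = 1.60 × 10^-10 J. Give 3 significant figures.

1.66 × 10^41 Pa

Pressure is [E]/[L]³ = [E]⁴/(ℏc)³.
1 GeV⁴ → 1/(ℏc)³ × (1 GeV in J)⁴ = 2.10 × 10^37 Pa.
Result: 7.90 × 10^3 × 2.10 × 10^37 = 1.66 × 10^41 Pa.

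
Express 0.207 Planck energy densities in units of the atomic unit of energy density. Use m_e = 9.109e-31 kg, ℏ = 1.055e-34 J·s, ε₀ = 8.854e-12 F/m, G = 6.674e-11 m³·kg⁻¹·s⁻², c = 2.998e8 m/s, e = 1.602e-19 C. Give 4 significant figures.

Planck energy density: u_P = c⁷/(ℏG²) = 4.632e113 J/m³
atomic unit of energy density: u_au = E_h/a₀³ = m_e⁴e¹⁰/((4πε₀)⁵ℏ⁸) = 2.929e13 J/m³
0.207 × 4.632e113 / 2.929e13 = 3.274e99

3.274e99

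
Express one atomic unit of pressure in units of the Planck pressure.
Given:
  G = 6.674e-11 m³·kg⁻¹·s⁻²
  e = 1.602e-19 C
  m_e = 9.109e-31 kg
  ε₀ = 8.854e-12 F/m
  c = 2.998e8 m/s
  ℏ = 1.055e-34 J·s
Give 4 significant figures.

6.323e-101

atomic unit of pressure: P_au = E_h/a₀³ = m_e⁴e¹⁰/((4πε₀)⁵ℏ⁸) = 2.929e13 Pa
Planck pressure: p_P = c⁷/(ℏG²) = 4.632e113 Pa
ratio = 2.929e13 / 4.632e113 = 6.323e-101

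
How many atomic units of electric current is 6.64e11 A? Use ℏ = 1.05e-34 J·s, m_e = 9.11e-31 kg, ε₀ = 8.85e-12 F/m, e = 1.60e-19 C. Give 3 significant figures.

9.95e13

atomic unit of electric current: I_au = e E_h/ℏ = m_e e⁵/((4πε₀)²ℏ³) = 6.67e-3 A.
6.64e11 / 6.67e-3 = 9.95e13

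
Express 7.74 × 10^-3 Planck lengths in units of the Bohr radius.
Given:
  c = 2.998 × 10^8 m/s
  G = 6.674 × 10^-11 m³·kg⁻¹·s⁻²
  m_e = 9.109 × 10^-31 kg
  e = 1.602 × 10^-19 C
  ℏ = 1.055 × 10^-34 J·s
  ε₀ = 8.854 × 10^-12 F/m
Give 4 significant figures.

Planck length: ℓ_P = √(ℏG/c³) = 1.616 × 10^-35 m
Bohr radius: a₀ = 4πε₀ℏ²/(m_e e²) = 5.297 × 10^-11 m
7.74 × 10^-3 × 1.616 × 10^-35 / 5.297 × 10^-11 = 2.362 × 10^-27

2.362 × 10^-27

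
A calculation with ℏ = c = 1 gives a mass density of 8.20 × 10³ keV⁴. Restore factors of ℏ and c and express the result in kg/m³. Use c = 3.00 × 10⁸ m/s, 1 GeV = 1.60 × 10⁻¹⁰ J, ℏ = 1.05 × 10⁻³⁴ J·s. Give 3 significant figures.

Mass density is [E]/(c²[L]³) = [E]⁴/(ℏ³c⁵).
1 GeV⁴ → 1/(ℏ³c⁵) × (1 GeV in J)⁴ = 2.33 × 10²⁰ kg/m³.
Convert the energy scale: 8.20 × 10³ keV⁴ = 8.20 × 10⁻²¹ GeV⁴.
Result: 8.20 × 10⁻²¹ × 2.33 × 10²⁰ = 1.91 kg/m³.

1.91 kg/m³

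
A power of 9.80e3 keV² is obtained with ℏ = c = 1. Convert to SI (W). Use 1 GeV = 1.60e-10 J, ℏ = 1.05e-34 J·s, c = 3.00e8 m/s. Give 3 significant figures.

Power is [E]/[T] = [E]²/ℏ.
1 GeV² → 1/ℏ × (1 GeV in J)² = 2.44e14 W.
Convert the energy scale: 9.80e3 keV² = 9.80e-9 GeV².
Result: 9.80e-9 × 2.44e14 = 2.39e6 W.

2.39e6 W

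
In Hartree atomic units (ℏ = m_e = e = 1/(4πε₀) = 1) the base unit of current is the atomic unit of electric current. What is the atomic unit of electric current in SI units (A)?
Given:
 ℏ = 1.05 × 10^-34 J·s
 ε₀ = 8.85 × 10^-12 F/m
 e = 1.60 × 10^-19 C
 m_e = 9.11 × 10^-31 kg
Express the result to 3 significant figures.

I_au = e E_h/ℏ = m_e e⁵/((4πε₀)²ℏ³)
E_h = 4.38 × 10^-18 J
e·E_h/ℏ = 6.67 × 10^-3 A

6.67 × 10^-3 A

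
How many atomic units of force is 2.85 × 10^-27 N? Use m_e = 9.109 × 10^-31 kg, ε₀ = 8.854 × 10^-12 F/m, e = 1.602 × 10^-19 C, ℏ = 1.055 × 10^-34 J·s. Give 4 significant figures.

3.467 × 10^-20

atomic unit of force: F_au = E_h/a₀ = m_e²e⁶/((4πε₀)³ℏ⁴) = 8.220 × 10^-8 N.
2.85 × 10^-27 / 8.220 × 10^-8 = 3.467 × 10^-20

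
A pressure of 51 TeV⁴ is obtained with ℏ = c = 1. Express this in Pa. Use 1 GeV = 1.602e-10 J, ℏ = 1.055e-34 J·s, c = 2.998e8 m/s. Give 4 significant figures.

1.062e51 Pa

Pressure is [E]/[L]³ = [E]⁴/(ℏc)³.
1 GeV⁴ → 1/(ℏc)³ × (1 GeV in J)⁴ = 2.082e37 Pa.
Convert the energy scale: 51 TeV⁴ = 5.10e13 GeV⁴.
Result: 5.10e13 × 2.082e37 = 1.062e51 Pa.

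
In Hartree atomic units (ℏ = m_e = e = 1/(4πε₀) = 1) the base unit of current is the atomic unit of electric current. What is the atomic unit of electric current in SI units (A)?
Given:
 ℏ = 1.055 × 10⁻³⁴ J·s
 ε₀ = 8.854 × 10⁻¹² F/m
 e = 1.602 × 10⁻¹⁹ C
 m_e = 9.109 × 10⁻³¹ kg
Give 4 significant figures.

6.612 × 10⁻³ A

I_au = e E_h/ℏ = m_e e⁵/((4πε₀)²ℏ³)
E_h = 4.354 × 10⁻¹⁸ J
e·E_h/ℏ = 6.612 × 10⁻³ A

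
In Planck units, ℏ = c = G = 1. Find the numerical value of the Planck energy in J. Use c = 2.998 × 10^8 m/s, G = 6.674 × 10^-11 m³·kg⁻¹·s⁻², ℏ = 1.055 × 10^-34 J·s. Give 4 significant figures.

1.957 × 10^9 J

Dimensional analysis gives E_P = √(ℏc⁵/G).
  = √(3.828 × 10^18)
  = 1.957 × 10^9 J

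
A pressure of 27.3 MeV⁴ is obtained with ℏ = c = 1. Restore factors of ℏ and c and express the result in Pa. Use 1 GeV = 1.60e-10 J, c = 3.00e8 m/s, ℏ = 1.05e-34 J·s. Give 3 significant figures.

5.72e26 Pa

Pressure is [E]/[L]³ = [E]⁴/(ℏc)³.
1 GeV⁴ → 1/(ℏc)³ × (1 GeV in J)⁴ = 2.10e37 Pa.
Convert the energy scale: 27.3 MeV⁴ = 2.73e-11 GeV⁴.
Result: 2.73e-11 × 2.10e37 = 5.72e26 Pa.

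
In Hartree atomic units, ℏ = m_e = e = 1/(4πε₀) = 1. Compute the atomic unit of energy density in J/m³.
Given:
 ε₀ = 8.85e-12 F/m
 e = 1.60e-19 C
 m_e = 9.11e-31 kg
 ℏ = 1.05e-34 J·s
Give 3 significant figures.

3.01e13 J/m³

Dimensional analysis gives u_au = E_h/a₀³ = m_e⁴e¹⁰/((4πε₀)⁵ℏ⁸).
E_h = 4.38e-18 J
a₀ = 5.26e-11 m
E_h/a₀³ = 3.01e13 J/m³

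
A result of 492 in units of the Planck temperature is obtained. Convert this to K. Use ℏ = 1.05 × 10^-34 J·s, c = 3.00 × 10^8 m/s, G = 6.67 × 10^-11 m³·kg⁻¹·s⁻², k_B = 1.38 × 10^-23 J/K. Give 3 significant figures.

6.97 × 10^34 K

One Planck temperature: T_P = √(ℏc⁵/G) / k_B = 1.42 × 10^32 K.
492 × 1.42 × 10^32 K = 6.97 × 10^34 K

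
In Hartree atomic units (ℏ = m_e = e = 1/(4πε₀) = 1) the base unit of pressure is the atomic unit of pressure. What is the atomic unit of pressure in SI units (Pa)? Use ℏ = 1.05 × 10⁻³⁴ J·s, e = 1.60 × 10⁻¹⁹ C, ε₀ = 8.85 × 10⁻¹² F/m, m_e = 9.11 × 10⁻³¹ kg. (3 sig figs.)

P_au = E_h/a₀³ = m_e⁴e¹⁰/((4πε₀)⁵ℏ⁸)
E_h = 4.38 × 10⁻¹⁸ J
a₀ = 5.26 × 10⁻¹¹ m
E_h/a₀³ = 3.01 × 10¹³ Pa

3.01 × 10¹³ Pa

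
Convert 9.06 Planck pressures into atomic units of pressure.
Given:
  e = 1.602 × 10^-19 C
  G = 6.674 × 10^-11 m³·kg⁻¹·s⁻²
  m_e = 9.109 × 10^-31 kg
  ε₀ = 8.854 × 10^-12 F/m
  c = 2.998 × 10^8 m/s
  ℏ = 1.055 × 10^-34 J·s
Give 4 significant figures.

1.433 × 10^101

Planck pressure: p_P = c⁷/(ℏG²) = 4.632 × 10^113 Pa
atomic unit of pressure: P_au = E_h/a₀³ = m_e⁴e¹⁰/((4πε₀)⁵ℏ⁸) = 2.929 × 10^13 Pa
9.06 × 4.632 × 10^113 / 2.929 × 10^13 = 1.433 × 10^101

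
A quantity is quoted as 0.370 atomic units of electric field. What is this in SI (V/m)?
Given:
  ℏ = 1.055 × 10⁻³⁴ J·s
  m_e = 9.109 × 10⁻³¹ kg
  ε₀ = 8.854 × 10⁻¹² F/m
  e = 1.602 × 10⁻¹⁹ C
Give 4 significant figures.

One atomic unit of electric field: E_au = E_h/(e a₀) = m_e²e⁵/((4πε₀)³ℏ⁴) = 5.131 × 10¹¹ V/m.
0.370 × 5.131 × 10¹¹ V/m = 1.898 × 10¹¹ V/m

1.898 × 10¹¹ V/m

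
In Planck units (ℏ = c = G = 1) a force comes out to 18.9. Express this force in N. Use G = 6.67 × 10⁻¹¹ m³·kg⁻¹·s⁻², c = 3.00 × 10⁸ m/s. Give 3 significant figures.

One Planck force: F_P = c⁴/G = 1.21 × 10⁴⁴ N.
18.9 × 1.21 × 10⁴⁴ N = 2.30 × 10⁴⁵ N

2.30 × 10⁴⁵ N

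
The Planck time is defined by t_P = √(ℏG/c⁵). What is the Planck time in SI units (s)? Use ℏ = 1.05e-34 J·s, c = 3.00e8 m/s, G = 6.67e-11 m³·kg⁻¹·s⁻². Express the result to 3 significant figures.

t_P = √(ℏG/c⁵)
  = √(2.88e-87)
  = 5.37e-44 s

5.37e-44 s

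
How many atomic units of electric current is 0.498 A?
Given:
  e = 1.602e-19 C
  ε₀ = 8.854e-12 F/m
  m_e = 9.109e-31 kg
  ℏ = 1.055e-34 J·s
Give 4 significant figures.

atomic unit of electric current: I_au = e E_h/ℏ = m_e e⁵/((4πε₀)²ℏ³) = 6.612e-3 A.
0.498 / 6.612e-3 = 75.32

75.32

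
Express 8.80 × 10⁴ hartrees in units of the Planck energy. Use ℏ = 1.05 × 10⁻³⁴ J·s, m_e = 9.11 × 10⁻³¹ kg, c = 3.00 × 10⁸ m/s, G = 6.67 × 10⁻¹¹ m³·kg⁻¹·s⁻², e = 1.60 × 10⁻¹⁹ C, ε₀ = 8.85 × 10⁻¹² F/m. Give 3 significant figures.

hartree: E_h = m_e e⁴/(4πε₀ℏ)² = 4.38 × 10⁻¹⁸ J
Planck energy: E_P = √(ℏc⁵/G) = 1.96 × 10⁹ J
8.80 × 10⁴ × 4.38 × 10⁻¹⁸ / 1.96 × 10⁹ = 1.97 × 10⁻²²

1.97 × 10⁻²²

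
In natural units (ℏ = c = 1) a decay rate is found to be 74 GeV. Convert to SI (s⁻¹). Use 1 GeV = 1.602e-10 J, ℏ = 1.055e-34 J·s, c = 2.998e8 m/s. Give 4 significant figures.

A rate is [E]/ℏ; divide by ℏ.
1 GeV → 1/ℏ × (1 GeV in J) = 1.518e24 s⁻¹.
Result: 74 × 1.518e24 = 1.124e26 s⁻¹.

1.124e26 s⁻¹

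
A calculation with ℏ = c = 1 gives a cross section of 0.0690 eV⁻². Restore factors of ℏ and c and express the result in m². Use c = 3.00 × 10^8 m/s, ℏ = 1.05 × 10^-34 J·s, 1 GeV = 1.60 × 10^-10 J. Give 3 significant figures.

2.67 × 10^-15 m²

Area is [L]² = [E]⁻²·(ℏc)²; restore (ℏc)².
1 GeV⁻² → (ℏc)² × (1 GeV in J)⁻² = 3.88 × 10^-32 m².
Convert the energy scale: 0.0690 eV⁻² = 6.90 × 10^16 GeV⁻².
Result: 6.90 × 10^16 × 3.88 × 10^-32 = 2.67 × 10^-15 m².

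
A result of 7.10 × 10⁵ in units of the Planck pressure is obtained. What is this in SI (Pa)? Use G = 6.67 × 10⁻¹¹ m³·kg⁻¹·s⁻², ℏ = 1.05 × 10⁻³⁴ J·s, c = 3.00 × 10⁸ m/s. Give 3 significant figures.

One Planck pressure: p_P = c⁷/(ℏG²) = 4.68 × 10¹¹³ Pa.
7.10 × 10⁵ × 4.68 × 10¹¹³ Pa = 3.32 × 10¹¹⁹ Pa

3.32 × 10¹¹⁹ Pa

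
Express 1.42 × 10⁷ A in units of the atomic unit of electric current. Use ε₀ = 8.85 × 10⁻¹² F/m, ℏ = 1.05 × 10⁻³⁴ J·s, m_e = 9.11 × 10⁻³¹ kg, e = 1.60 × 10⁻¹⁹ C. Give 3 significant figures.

atomic unit of electric current: I_au = e E_h/ℏ = m_e e⁵/((4πε₀)²ℏ³) = 6.67 × 10⁻³ A.
1.42 × 10⁷ / 6.67 × 10⁻³ = 2.13 × 10⁹

2.13 × 10⁹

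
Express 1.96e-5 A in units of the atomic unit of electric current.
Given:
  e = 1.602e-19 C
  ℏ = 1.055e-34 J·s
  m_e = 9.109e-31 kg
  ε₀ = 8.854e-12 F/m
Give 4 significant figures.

2.964e-3

atomic unit of electric current: I_au = e E_h/ℏ = m_e e⁵/((4πε₀)²ℏ³) = 6.612e-3 A.
1.96e-5 / 6.612e-3 = 2.964e-3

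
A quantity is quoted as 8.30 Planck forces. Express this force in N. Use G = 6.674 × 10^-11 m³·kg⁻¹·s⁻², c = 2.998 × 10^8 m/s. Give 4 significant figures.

One Planck force: F_P = c⁴/G = 1.210 × 10^44 N.
8.30 × 1.210 × 10^44 N = 1.005 × 10^45 N

1.005 × 10^45 N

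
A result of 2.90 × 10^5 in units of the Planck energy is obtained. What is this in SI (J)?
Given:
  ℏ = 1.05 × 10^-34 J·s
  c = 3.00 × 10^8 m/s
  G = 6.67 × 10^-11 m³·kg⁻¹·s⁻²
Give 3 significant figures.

5.67 × 10^14 J

One Planck energy: E_P = √(ℏc⁵/G) = 1.96 × 10^9 J.
2.90 × 10^5 × 1.96 × 10^9 J = 5.67 × 10^14 J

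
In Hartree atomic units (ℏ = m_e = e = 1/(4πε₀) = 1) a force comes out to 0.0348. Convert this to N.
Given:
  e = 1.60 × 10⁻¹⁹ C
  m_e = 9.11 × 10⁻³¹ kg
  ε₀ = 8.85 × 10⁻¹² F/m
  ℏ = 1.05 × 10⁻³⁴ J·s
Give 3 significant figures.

2.90 × 10⁻⁹ N

One atomic unit of force: F_au = E_h/a₀ = m_e²e⁶/((4πε₀)³ℏ⁴) = 8.33 × 10⁻⁸ N.
0.0348 × 8.33 × 10⁻⁸ N = 2.90 × 10⁻⁹ N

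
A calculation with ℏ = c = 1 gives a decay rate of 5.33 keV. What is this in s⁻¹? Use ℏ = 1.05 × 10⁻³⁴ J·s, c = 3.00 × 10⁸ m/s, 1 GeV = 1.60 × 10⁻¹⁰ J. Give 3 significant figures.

A rate is [E]/ℏ; divide by ℏ.
1 GeV → 1/ℏ × (1 GeV in J) = 1.52 × 10²⁴ s⁻¹.
Convert the energy scale: 5.33 keV = 5.33 × 10⁻⁶ GeV.
Result: 5.33 × 10⁻⁶ × 1.52 × 10²⁴ = 8.12 × 10¹⁸ s⁻¹.

8.12 × 10¹⁸ s⁻¹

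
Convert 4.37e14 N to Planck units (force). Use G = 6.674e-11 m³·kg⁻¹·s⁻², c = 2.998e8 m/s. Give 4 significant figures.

3.610e-30

Planck force: F_P = c⁴/G = 1.210e44 N.
4.37e14 / 1.210e44 = 3.610e-30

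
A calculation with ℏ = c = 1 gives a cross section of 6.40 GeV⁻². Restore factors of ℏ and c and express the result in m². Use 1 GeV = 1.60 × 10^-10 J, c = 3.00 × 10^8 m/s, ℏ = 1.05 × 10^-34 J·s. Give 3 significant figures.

2.48 × 10^-31 m²

Area is [L]² = [E]⁻²·(ℏc)²; restore (ℏc)².
1 GeV⁻² → (ℏc)² × (1 GeV in J)⁻² = 3.88 × 10^-32 m².
Result: 6.40 × 3.88 × 10^-32 = 2.48 × 10^-31 m².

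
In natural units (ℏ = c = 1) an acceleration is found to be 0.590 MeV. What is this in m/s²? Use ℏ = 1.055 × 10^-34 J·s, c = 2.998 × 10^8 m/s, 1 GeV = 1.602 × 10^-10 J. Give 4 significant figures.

2.686 × 10^29 m/s²

Acceleration is [L]/[T]² = c·[E]/ℏ.
1 GeV → c/ℏ × (1 GeV in J) = 4.552 × 10^32 m/s².
Convert the energy scale: 0.590 MeV = 5.90 × 10^-4 GeV.
Result: 5.90 × 10^-4 × 4.552 × 10^32 = 2.686 × 10^29 m/s².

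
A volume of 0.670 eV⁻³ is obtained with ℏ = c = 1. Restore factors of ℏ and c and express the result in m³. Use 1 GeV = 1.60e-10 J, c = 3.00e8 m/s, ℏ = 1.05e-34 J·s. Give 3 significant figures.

Volume is [L]³ = [E]⁻³·(ℏc)³.
1 GeV⁻³ → (ℏc)³ × (1 GeV in J)⁻³ = 7.63e-48 m³.
Convert the energy scale: 0.670 eV⁻³ = 6.70e26 GeV⁻³.
Result: 6.70e26 × 7.63e-48 = 5.11e-21 m³.

5.11e-21 m³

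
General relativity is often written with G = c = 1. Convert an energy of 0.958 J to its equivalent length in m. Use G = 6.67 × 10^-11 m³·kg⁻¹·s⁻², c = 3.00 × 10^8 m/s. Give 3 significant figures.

Energy → length via G/c⁴.
0.958 J × (G/c⁴) = 7.89 × 10^-45 m

7.89 × 10^-45 m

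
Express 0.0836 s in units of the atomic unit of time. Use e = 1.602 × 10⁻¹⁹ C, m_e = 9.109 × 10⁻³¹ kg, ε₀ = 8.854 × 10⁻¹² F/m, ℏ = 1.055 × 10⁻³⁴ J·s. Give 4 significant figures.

3.450 × 10¹⁵

atomic unit of time: τ_au = (4πε₀)²ℏ³/(m_e e⁴) = 2.423 × 10⁻¹⁷ s.
0.0836 / 2.423 × 10⁻¹⁷ = 3.450 × 10¹⁵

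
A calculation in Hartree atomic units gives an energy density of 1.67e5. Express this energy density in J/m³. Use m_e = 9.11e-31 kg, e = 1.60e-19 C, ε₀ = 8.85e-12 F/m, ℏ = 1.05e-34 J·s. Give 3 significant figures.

5.03e18 J/m³

One atomic unit of energy density: u_au = E_h/a₀³ = m_e⁴e¹⁰/((4πε₀)⁵ℏ⁸) = 3.01e13 J/m³.
1.67e5 × 3.01e13 J/m³ = 5.03e18 J/m³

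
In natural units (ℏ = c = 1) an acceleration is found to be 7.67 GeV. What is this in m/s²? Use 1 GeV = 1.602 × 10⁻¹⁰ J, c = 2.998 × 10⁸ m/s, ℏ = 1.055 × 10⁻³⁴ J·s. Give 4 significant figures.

Acceleration is [L]/[T]² = c·[E]/ℏ.
1 GeV → c/ℏ × (1 GeV in J) = 4.552 × 10³² m/s².
Result: 7.67 × 4.552 × 10³² = 3.492 × 10³³ m/s².

3.492 × 10³³ m/s²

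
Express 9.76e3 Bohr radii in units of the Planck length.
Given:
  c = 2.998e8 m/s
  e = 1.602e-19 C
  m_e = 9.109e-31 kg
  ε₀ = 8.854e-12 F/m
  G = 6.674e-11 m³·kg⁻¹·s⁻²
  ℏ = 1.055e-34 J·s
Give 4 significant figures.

Bohr radius: a₀ = 4πε₀ℏ²/(m_e e²) = 5.297e-11 m
Planck length: ℓ_P = √(ℏG/c³) = 1.616e-35 m
9.76e3 × 5.297e-11 / 1.616e-35 = 3.198e28

3.198e28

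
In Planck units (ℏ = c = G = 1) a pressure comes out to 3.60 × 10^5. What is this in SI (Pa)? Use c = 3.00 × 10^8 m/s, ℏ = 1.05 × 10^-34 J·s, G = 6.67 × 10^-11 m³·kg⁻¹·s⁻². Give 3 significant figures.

1.69 × 10^119 Pa

One Planck pressure: p_P = c⁷/(ℏG²) = 4.68 × 10^113 Pa.
3.60 × 10^5 × 4.68 × 10^113 Pa = 1.69 × 10^119 Pa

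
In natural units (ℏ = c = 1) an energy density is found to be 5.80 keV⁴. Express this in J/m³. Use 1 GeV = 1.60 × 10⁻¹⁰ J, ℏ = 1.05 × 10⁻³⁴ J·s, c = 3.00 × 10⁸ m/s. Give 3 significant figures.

[E]/[L]³ = [E]⁴/(ℏc)³; restore (ℏc)⁻³.
1 GeV⁴ → 1/(ℏc)³ × (1 GeV in J)⁴ = 2.10 × 10³⁷ J/m³.
Convert the energy scale: 5.80 keV⁴ = 5.80 × 10⁻²⁴ GeV⁴.
Result: 5.80 × 10⁻²⁴ × 2.10 × 10³⁷ = 1.22 × 10¹⁴ J/m³.

1.22 × 10¹⁴ J/m³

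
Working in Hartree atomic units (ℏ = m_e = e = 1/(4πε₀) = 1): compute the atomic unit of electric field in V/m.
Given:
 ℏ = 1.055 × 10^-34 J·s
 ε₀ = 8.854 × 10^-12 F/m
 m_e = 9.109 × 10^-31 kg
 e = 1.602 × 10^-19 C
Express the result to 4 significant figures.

5.131 × 10^11 V/m

From ℏ = m_e = e = 1/(4πε₀) = 1 the electric field scale is E_au = E_h/(e a₀) = m_e²e⁵/((4πε₀)³ℏ⁴).
E_h = 4.354 × 10^-18 J
a₀ = 5.297 × 10^-11 m
E_h/(e·a₀) = 5.131 × 10^11 V/m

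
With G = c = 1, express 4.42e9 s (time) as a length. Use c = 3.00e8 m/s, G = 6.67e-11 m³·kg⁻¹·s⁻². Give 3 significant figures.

1.33e18 m

Time → length via c.
4.42e9 s × (c) = 1.33e18 m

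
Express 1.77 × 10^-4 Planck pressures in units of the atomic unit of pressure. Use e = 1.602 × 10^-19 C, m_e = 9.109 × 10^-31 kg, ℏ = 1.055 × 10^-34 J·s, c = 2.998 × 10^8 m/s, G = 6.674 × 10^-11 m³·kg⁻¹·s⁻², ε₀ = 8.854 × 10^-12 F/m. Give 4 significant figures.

2.799 × 10^96

Planck pressure: p_P = c⁷/(ℏG²) = 4.632 × 10^113 Pa
atomic unit of pressure: P_au = E_h/a₀³ = m_e⁴e¹⁰/((4πε₀)⁵ℏ⁸) = 2.929 × 10^13 Pa
1.77 × 10^-4 × 4.632 × 10^113 / 2.929 × 10^13 = 2.799 × 10^96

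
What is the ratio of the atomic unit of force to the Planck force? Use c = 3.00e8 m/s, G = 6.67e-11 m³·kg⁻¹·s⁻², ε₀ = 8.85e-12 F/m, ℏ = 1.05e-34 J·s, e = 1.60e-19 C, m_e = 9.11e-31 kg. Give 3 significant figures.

atomic unit of force: F_au = E_h/a₀ = m_e²e⁶/((4πε₀)³ℏ⁴) = 8.33e-8 N
Planck force: F_P = c⁴/G = 1.21e44 N
ratio = 8.33e-8 / 1.21e44 = 6.86e-52

6.86e-52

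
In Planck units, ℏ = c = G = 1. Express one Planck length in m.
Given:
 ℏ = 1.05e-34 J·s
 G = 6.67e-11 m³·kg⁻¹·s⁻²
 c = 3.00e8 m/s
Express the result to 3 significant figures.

From ℏ = c = G = 1 the length scale is ℓ_P = √(ℏG/c³).
  = √(2.59e-70)
  = 1.61e-35 m

1.61e-35 m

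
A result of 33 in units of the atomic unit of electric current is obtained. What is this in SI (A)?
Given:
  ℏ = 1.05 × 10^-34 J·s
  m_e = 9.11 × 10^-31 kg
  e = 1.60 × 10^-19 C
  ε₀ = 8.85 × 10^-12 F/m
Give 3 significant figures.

0.220 A

One atomic unit of electric current: I_au = e E_h/ℏ = m_e e⁵/((4πε₀)²ℏ³) = 6.67 × 10^-3 A.
33 × 6.67 × 10^-3 A = 0.220 A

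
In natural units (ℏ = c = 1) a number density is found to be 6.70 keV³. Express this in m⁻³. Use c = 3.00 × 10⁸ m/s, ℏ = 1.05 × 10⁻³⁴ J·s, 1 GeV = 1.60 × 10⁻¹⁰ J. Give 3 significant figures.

Number density is [L]⁻³ = [E]³/(ℏc)³.
1 GeV³ → 1/(ℏc)³ × (1 GeV in J)³ = 1.31 × 10⁴⁷ m⁻³.
Convert the energy scale: 6.70 keV³ = 6.70 × 10⁻¹⁸ GeV³.
Result: 6.70 × 10⁻¹⁸ × 1.31 × 10⁴⁷ = 8.78 × 10²⁹ m⁻³.

8.78 × 10²⁹ m⁻³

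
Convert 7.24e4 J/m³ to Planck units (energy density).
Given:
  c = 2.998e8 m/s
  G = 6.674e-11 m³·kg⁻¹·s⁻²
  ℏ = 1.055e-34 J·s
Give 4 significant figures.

1.563e-109

Planck energy density: u_P = c⁷/(ℏG²) = 4.632e113 J/m³.
7.24e4 / 4.632e113 = 1.563e-109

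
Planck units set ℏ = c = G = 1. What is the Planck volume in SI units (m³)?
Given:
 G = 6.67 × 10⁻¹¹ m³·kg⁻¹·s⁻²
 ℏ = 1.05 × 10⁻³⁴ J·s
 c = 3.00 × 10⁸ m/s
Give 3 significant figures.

From ℏ = c = G = 1 the volume scale is V_P = (ℏG/c³)^(3/2).
  = √(1.75 × 10⁻²⁰⁹)
  = 4.18 × 10⁻¹⁰⁵ m³

4.18 × 10⁻¹⁰⁵ m³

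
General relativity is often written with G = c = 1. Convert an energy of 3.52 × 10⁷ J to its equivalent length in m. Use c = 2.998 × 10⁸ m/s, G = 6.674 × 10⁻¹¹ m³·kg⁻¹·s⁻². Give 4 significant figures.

2.908 × 10⁻³⁷ m

Energy → length via G/c⁴.
3.52 × 10⁷ J × (G/c⁴) = 2.908 × 10⁻³⁷ m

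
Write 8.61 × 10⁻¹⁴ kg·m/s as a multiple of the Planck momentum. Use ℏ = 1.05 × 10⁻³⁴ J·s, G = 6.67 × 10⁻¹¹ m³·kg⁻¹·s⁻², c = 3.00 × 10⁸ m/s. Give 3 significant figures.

1.32 × 10⁻¹⁴

Planck momentum: p_P = √(ℏc³/G) = 6.52 kg·m/s.
8.61 × 10⁻¹⁴ / 6.52 = 1.32 × 10⁻¹⁴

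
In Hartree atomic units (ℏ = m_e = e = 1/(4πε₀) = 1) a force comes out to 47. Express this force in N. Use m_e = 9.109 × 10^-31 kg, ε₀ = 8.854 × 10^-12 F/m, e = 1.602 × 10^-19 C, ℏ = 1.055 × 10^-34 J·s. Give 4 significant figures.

3.863 × 10^-6 N

One atomic unit of force: F_au = E_h/a₀ = m_e²e⁶/((4πε₀)³ℏ⁴) = 8.220 × 10^-8 N.
47 × 8.220 × 10^-8 N = 3.863 × 10^-6 N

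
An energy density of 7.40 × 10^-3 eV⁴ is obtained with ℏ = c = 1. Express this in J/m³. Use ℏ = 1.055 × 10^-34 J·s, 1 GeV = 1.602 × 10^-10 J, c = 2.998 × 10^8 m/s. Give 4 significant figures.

[E]/[L]³ = [E]⁴/(ℏc)³; restore (ℏc)⁻³.
1 GeV⁴ → 1/(ℏc)³ × (1 GeV in J)⁴ = 2.082 × 10^37 J/m³.
Convert the energy scale: 7.40 × 10^-3 eV⁴ = 7.40 × 10^-39 GeV⁴.
Result: 7.40 × 10^-39 × 2.082 × 10^37 = 0.1540 J/m³.

0.1540 J/m³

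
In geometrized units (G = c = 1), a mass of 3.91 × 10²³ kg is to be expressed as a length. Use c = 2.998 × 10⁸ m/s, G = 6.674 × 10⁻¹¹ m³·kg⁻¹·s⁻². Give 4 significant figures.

2.903 × 10⁻⁴ m

In G = c = 1 units mass has dimensions of length; the conversion factor is G/c².
3.91 × 10²³ kg × (G/c²) = 2.903 × 10⁻⁴ m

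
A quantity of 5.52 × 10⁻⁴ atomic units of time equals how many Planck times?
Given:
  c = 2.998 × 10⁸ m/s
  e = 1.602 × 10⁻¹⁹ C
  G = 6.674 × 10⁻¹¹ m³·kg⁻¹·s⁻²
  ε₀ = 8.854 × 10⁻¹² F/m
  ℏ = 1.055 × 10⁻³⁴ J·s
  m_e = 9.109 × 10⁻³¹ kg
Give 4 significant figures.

atomic unit of time: τ_au = (4πε₀)²ℏ³/(m_e e⁴) = 2.423 × 10⁻¹⁷ s
Planck time: t_P = √(ℏG/c⁵) = 5.392 × 10⁻⁴⁴ s
5.52 × 10⁻⁴ × 2.423 × 10⁻¹⁷ / 5.392 × 10⁻⁴⁴ = 2.480 × 10²³

2.480 × 10²³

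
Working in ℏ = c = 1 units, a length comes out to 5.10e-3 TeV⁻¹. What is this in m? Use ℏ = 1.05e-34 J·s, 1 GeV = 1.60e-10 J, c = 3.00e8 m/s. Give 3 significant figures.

1.00e-21 m

A length is [E]⁻¹ in ℏ=c=1; restore one factor of ℏc.
1 GeV⁻¹ → ℏc × (1 GeV in J)⁻¹ = 1.97e-16 m.
Convert the energy scale: 5.10e-3 TeV⁻¹ = 5.10e-6 GeV⁻¹.
Result: 5.10e-6 × 1.97e-16 = 1.00e-21 m.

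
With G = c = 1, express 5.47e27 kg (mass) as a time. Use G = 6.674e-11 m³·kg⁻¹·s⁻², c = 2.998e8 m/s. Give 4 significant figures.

1.355e-8 s

Mass → time via G/c³.
5.47e27 kg × (G/c³) = 1.355e-8 s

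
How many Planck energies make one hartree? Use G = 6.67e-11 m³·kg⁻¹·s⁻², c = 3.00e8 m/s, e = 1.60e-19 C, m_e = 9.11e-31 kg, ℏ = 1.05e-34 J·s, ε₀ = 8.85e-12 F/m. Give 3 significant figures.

hartree: E_h = m_e e⁴/(4πε₀ℏ)² = 4.38e-18 J
Planck energy: E_P = √(ℏc⁵/G) = 1.96e9 J
ratio = 4.38e-18 / 1.96e9 = 2.24e-27

2.24e-27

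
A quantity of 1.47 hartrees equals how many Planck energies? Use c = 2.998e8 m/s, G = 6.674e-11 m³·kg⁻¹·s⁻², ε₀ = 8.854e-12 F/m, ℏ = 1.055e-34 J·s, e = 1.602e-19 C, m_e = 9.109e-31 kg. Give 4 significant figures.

3.271e-27

hartree: E_h = m_e e⁴/(4πε₀ℏ)² = 4.354e-18 J
Planck energy: E_P = √(ℏc⁵/G) = 1.957e9 J
1.47 × 4.354e-18 / 1.957e9 = 3.271e-27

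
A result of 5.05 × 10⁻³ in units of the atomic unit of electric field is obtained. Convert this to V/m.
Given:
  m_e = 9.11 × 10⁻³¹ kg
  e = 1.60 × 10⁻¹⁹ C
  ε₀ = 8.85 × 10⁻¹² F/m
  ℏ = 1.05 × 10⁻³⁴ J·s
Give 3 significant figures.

2.63 × 10⁹ V/m

One atomic unit of electric field: E_au = E_h/(e a₀) = m_e²e⁵/((4πε₀)³ℏ⁴) = 5.20 × 10¹¹ V/m.
5.05 × 10⁻³ × 5.20 × 10¹¹ V/m = 2.63 × 10⁹ V/m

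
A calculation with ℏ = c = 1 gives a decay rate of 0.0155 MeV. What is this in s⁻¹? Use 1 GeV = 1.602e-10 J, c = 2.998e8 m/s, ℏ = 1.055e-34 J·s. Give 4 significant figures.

2.354e19 s⁻¹

A rate is [E]/ℏ; divide by ℏ.
1 GeV → 1/ℏ × (1 GeV in J) = 1.518e24 s⁻¹.
Convert the energy scale: 0.0155 MeV = 1.55e-5 GeV.
Result: 1.55e-5 × 1.518e24 = 2.354e19 s⁻¹.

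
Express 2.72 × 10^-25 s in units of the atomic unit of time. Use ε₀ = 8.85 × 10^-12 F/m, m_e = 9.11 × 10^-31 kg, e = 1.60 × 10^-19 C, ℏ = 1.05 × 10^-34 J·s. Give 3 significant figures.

1.13 × 10^-8

atomic unit of time: τ_au = (4πε₀)²ℏ³/(m_e e⁴) = 2.40 × 10^-17 s.
2.72 × 10^-25 / 2.40 × 10^-17 = 1.13 × 10^-8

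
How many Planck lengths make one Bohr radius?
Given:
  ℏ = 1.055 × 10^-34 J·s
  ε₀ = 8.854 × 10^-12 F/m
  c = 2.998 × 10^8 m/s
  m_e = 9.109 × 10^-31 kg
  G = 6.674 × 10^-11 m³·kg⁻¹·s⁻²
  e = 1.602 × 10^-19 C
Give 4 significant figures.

Bohr radius: a₀ = 4πε₀ℏ²/(m_e e²) = 5.297 × 10^-11 m
Planck length: ℓ_P = √(ℏG/c³) = 1.616 × 10^-35 m
ratio = 5.297 × 10^-11 / 1.616 × 10^-35 = 3.277 × 10^24

3.277 × 10^24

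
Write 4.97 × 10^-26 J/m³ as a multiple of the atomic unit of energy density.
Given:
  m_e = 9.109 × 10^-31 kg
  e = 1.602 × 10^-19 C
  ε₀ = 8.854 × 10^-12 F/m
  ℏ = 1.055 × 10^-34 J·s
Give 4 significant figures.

atomic unit of energy density: u_au = E_h/a₀³ = m_e⁴e¹⁰/((4πε₀)⁵ℏ⁸) = 2.929 × 10^13 J/m³.
4.97 × 10^-26 / 2.929 × 10^13 = 1.697 × 10^-39

1.697 × 10^-39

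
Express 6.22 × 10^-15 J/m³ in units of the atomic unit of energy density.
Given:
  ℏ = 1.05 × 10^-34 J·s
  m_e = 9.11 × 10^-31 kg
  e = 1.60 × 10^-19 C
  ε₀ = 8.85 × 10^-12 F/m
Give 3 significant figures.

2.06 × 10^-28

atomic unit of energy density: u_au = E_h/a₀³ = m_e⁴e¹⁰/((4πε₀)⁵ℏ⁸) = 3.01 × 10^13 J/m³.
6.22 × 10^-15 / 3.01 × 10^13 = 2.06 × 10^-28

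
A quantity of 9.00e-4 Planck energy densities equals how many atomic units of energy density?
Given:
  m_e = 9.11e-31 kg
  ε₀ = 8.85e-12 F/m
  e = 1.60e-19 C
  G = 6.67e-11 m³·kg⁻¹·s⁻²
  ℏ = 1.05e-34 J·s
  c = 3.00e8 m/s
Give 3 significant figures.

1.40e97

Planck energy density: u_P = c⁷/(ℏG²) = 4.68e113 J/m³
atomic unit of energy density: u_au = E_h/a₀³ = m_e⁴e¹⁰/((4πε₀)⁵ℏ⁸) = 3.01e13 J/m³
9.00e-4 × 4.68e113 / 3.01e13 = 1.40e97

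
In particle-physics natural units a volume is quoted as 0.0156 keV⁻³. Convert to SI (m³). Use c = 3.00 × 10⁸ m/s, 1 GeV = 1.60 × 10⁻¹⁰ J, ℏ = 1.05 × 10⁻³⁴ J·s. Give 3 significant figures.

1.19 × 10⁻³¹ m³

Volume is [L]³ = [E]⁻³·(ℏc)³.
1 GeV⁻³ → (ℏc)³ × (1 GeV in J)⁻³ = 7.63 × 10⁻⁴⁸ m³.
Convert the energy scale: 0.0156 keV⁻³ = 1.56 × 10¹⁶ GeV⁻³.
Result: 1.56 × 10¹⁶ × 7.63 × 10⁻⁴⁸ = 1.19 × 10⁻³¹ m³.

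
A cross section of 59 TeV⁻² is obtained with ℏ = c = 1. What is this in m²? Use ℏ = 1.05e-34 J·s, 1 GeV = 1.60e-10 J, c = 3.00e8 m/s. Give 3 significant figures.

2.29e-36 m²

Area is [L]² = [E]⁻²·(ℏc)²; restore (ℏc)².
1 GeV⁻² → (ℏc)² × (1 GeV in J)⁻² = 3.88e-32 m².
Convert the energy scale: 59 TeV⁻² = 5.90e-5 GeV⁻².
Result: 5.90e-5 × 3.88e-32 = 2.29e-36 m².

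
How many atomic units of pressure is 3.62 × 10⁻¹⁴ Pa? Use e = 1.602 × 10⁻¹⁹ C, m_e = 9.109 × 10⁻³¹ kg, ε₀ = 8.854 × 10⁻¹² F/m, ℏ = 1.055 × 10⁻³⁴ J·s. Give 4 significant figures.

1.236 × 10⁻²⁷

atomic unit of pressure: P_au = E_h/a₀³ = m_e⁴e¹⁰/((4πε₀)⁵ℏ⁸) = 2.929 × 10¹³ Pa.
3.62 × 10⁻¹⁴ / 2.929 × 10¹³ = 1.236 × 10⁻²⁷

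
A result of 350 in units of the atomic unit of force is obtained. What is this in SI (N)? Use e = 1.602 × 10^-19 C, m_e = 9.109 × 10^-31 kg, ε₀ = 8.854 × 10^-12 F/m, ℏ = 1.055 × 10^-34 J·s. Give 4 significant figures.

2.877 × 10^-5 N

One atomic unit of force: F_au = E_h/a₀ = m_e²e⁶/((4πε₀)³ℏ⁴) = 8.220 × 10^-8 N.
350 × 8.220 × 10^-8 N = 2.877 × 10^-5 N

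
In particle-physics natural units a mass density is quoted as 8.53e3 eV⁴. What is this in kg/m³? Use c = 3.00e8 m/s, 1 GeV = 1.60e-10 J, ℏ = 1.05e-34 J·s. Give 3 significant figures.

1.99e-12 kg/m³

Mass density is [E]/(c²[L]³) = [E]⁴/(ℏ³c⁵).
1 GeV⁴ → 1/(ℏ³c⁵) × (1 GeV in J)⁴ = 2.33e20 kg/m³.
Convert the energy scale: 8.53e3 eV⁴ = 8.53e-33 GeV⁴.
Result: 8.53e-33 × 2.33e20 = 1.99e-12 kg/m³.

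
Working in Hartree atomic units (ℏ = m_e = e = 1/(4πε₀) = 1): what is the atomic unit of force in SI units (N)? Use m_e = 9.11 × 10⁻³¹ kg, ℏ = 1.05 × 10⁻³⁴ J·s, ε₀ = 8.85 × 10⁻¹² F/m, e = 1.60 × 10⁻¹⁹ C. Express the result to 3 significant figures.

8.33 × 10⁻⁸ N

Dimensional analysis gives F_au = E_h/a₀ = m_e²e⁶/((4πε₀)³ℏ⁴).
E_h = 4.38 × 10⁻¹⁸ J
a₀ = 5.26 × 10⁻¹¹ m
E_h/a₀ = 8.33 × 10⁻⁸ N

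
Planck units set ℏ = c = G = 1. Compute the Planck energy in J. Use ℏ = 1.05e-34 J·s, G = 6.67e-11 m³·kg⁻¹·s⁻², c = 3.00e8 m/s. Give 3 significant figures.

1.96e9 J

From ℏ = c = G = 1 the energy scale is E_P = √(ℏc⁵/G).
  = √(3.83e18)
  = 1.96e9 J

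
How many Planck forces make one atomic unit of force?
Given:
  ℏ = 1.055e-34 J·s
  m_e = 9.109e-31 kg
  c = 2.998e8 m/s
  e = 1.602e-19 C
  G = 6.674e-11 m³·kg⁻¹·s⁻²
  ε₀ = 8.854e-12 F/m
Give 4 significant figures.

6.791e-52

atomic unit of force: F_au = E_h/a₀ = m_e²e⁶/((4πε₀)³ℏ⁴) = 8.220e-8 N
Planck force: F_P = c⁴/G = 1.210e44 N
ratio = 8.220e-8 / 1.210e44 = 6.791e-52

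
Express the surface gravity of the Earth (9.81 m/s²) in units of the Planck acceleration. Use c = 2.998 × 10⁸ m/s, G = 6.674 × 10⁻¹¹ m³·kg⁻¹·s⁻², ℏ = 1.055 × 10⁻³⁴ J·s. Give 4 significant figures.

1.764 × 10⁻⁵¹

Planck acceleration: a_P = √(c⁷/(ℏG)) = 5.560 × 10⁵¹ m/s².
9.81 / 5.560 × 10⁵¹ = 1.764 × 10⁻⁵¹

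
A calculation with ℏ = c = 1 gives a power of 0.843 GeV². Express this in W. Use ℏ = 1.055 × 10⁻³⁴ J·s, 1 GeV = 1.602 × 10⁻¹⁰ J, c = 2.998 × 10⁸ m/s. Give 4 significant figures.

Power is [E]/[T] = [E]²/ℏ.
1 GeV² → 1/ℏ × (1 GeV in J)² = 2.433 × 10¹⁴ W.
Result: 0.843 × 2.433 × 10¹⁴ = 2.051 × 10¹⁴ W.

2.051 × 10¹⁴ W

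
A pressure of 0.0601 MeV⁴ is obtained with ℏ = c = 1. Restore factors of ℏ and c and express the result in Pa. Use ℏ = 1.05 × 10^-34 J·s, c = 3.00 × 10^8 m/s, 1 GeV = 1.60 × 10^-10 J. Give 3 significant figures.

1.26 × 10^24 Pa

Pressure is [E]/[L]³ = [E]⁴/(ℏc)³.
1 GeV⁴ → 1/(ℏc)³ × (1 GeV in J)⁴ = 2.10 × 10^37 Pa.
Convert the energy scale: 0.0601 MeV⁴ = 6.01 × 10^-14 GeV⁴.
Result: 6.01 × 10^-14 × 2.10 × 10^37 = 1.26 × 10^24 Pa.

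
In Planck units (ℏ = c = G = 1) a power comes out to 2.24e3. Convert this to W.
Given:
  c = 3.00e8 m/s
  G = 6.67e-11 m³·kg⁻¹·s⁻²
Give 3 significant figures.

One Planck power: P_P = c⁵/G = 3.64e52 W.
2.24e3 × 3.64e52 W = 8.16e55 W

8.16e55 W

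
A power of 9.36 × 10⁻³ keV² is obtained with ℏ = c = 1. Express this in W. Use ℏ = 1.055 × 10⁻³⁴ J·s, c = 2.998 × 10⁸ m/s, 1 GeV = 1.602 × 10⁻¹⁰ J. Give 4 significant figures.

2.277 W

Power is [E]/[T] = [E]²/ℏ.
1 GeV² → 1/ℏ × (1 GeV in J)² = 2.433 × 10¹⁴ W.
Convert the energy scale: 9.36 × 10⁻³ keV² = 9.36 × 10⁻¹⁵ GeV².
Result: 9.36 × 10⁻¹⁵ × 2.433 × 10¹⁴ = 2.277 W.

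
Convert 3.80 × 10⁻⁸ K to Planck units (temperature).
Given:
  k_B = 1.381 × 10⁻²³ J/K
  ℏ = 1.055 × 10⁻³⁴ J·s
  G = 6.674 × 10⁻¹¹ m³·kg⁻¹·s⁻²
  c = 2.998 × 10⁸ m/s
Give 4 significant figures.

2.682 × 10⁻⁴⁰

Planck temperature: T_P = √(ℏc⁵/G) / k_B = 1.417 × 10³² K.
3.80 × 10⁻⁸ / 1.417 × 10³² = 2.682 × 10⁻⁴⁰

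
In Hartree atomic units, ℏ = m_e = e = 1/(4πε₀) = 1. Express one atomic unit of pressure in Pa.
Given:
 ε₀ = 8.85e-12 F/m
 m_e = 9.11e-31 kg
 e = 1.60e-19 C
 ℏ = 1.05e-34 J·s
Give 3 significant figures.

3.01e13 Pa

From ℏ = m_e = e = 1/(4πε₀) = 1 the pressure scale is P_au = E_h/a₀³ = m_e⁴e¹⁰/((4πε₀)⁵ℏ⁸).
E_h = 4.38e-18 J
a₀ = 5.26e-11 m
E_h/a₀³ = 3.01e13 Pa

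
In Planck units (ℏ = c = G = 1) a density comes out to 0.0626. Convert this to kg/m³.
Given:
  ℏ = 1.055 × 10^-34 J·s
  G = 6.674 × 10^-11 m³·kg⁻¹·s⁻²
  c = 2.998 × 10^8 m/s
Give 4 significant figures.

One Planck density: ρ_P = c⁵/(ℏG²) = 5.154 × 10^96 kg/m³.
0.0626 × 5.154 × 10^96 kg/m³ = 3.226 × 10^95 kg/m³

3.226 × 10^95 kg/m³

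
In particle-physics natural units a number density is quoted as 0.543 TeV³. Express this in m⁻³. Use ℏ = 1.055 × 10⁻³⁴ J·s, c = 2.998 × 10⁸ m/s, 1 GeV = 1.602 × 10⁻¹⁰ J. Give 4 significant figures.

Number density is [L]⁻³ = [E]³/(ℏc)³.
1 GeV³ → 1/(ℏc)³ × (1 GeV in J)³ = 1.299 × 10⁴⁷ m⁻³.
Convert the energy scale: 0.543 TeV³ = 5.43 × 10⁸ GeV³.
Result: 5.43 × 10⁸ × 1.299 × 10⁴⁷ = 7.056 × 10⁵⁵ m⁻³.

7.056 × 10⁵⁵ m⁻³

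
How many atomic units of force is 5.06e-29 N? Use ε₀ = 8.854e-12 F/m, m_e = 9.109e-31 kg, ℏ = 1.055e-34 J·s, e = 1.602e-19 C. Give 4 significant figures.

6.156e-22

atomic unit of force: F_au = E_h/a₀ = m_e²e⁶/((4πε₀)³ℏ⁴) = 8.220e-8 N.
5.06e-29 / 8.220e-8 = 6.156e-22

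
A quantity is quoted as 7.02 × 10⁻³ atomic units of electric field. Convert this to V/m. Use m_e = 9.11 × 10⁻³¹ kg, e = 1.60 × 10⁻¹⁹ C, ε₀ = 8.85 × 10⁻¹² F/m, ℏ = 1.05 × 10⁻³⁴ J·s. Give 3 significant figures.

One atomic unit of electric field: E_au = E_h/(e a₀) = m_e²e⁵/((4πε₀)³ℏ⁴) = 5.20 × 10¹¹ V/m.
7.02 × 10⁻³ × 5.20 × 10¹¹ V/m = 3.65 × 10⁹ V/m

3.65 × 10⁹ V/m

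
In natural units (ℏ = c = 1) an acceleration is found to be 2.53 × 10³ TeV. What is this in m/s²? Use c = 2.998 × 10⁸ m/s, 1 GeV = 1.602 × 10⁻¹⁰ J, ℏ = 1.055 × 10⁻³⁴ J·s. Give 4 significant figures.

1.152 × 10³⁹ m/s²

Acceleration is [L]/[T]² = c·[E]/ℏ.
1 GeV → c/ℏ × (1 GeV in J) = 4.552 × 10³² m/s².
Convert the energy scale: 2.53 × 10³ TeV = 2.53 × 10⁶ GeV.
Result: 2.53 × 10⁶ × 4.552 × 10³² = 1.152 × 10³⁹ m/s².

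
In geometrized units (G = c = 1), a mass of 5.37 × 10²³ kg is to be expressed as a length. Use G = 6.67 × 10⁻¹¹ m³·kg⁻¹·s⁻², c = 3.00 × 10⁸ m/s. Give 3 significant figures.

In G = c = 1 units mass has dimensions of length; the conversion factor is G/c².
5.37 × 10²³ kg × (G/c²) = 3.98 × 10⁻⁴ m

3.98 × 10⁻⁴ m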